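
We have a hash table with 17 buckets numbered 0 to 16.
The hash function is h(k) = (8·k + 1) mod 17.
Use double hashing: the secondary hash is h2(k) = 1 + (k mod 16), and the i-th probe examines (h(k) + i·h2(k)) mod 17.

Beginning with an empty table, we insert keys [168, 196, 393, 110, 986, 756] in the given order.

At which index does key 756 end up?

168: h=2 → slot 2
196: h=5 → slot 5
393: h=0 → slot 0
110: h=14 → slot 14
986: h=1 → slot 1
756: h=14, h2=5, probe 14,2,7 → slot 7
Table: [393, 986, 168, _, _, 196, _, 756, _, _, _, _, _, _, 110, _, _]

7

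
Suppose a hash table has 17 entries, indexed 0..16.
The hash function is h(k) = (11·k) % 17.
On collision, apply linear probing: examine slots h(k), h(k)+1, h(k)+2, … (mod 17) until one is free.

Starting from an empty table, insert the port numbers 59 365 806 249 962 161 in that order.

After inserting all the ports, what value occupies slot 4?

Insert 59: h=3, slot 3 empty => index 3.
Insert 365: h=3, slot 3 occupied => index 4.
Insert 806: h=9, slot 9 empty => index 9.
Insert 249: h=2, slot 2 empty => index 2.
Insert 962: h=8, slot 8 empty => index 8.
Insert 161: h=3, slots 3,4 occupied => index 5.
Table: [_, _, 249, 59, 365, 161, _, _, 962, 806, _, _, _, _, _, _, _]

365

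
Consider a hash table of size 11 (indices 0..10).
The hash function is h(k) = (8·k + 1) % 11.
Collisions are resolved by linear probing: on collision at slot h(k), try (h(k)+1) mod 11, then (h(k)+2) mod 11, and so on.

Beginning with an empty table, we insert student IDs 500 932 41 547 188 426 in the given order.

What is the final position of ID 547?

1

500 hashes to 8; slot 8 is free -> place at 8.
932 hashes to 10; slot 10 is free -> place at 10.
41 hashes to 10; 10 taken -> place at 0.
547 hashes to 10; 10,0 taken -> place at 1.
188 hashes to 9; slot 9 is free -> place at 9.
426 hashes to 10; 10,0,1 taken -> place at 2.
Table: [41, 547, 426, —, —, —, —, —, 500, 188, 932]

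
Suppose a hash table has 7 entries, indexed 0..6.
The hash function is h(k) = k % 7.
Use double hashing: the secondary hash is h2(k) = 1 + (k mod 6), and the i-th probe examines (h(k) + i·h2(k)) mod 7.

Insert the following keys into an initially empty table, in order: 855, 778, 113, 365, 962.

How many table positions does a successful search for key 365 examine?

4

855: h=1 => slot 1
778: h=1, h2=5, probe 1,6 => slot 6
113: h=1, h2=6, probe 1,0 => slot 0
365: h=1, h2=6, probe 1,0,6,5 => slot 5
962: h=3 => slot 3
Table: [113, 855, -, 962, -, 365, 778]
Lookup 365: h=1, h2=6, probe 1,0,6,5 → found at 5.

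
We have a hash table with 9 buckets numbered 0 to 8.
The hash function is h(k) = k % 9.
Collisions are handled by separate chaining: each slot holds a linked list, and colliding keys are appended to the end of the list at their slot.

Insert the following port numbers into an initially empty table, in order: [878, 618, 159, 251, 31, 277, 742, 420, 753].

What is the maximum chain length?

878 → bucket 5
618 → bucket 6
159 → bucket 6 (collision)
251 → bucket 8
31 → bucket 4
277 → bucket 7
742 → bucket 4 (collision)
420 → bucket 6 (collision)
753 → bucket 6 (collision)
Final buckets:
0: —
1: —
2: —
3: —
4: 31 -> 742
5: 878
6: 618 -> 159 -> 420 -> 753
7: 277
8: 251

4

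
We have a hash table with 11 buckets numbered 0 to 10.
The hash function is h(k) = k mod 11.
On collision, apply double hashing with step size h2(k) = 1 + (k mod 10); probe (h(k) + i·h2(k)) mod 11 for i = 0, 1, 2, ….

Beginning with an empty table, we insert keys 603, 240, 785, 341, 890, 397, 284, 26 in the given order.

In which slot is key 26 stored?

7

Insert 603: h=9, slot 9 empty → index 9.
Insert 240: h=9, h2=1, slot 9 occupied → index 10.
Insert 785: h=4, slot 4 empty → index 4.
Insert 341: h=0, slot 0 empty → index 0.
Insert 890: h=10, h2=1, slots 10,0 occupied → index 1.
Insert 397: h=1, h2=8, slots 1,9 occupied → index 6.
Insert 284: h=9, h2=5, slot 9 occupied → index 3.
Insert 26: h=4, h2=7, slots 4,0 occupied → index 7.
Table: [341, 890, _, 284, 785, _, 397, 26, _, 603, 240]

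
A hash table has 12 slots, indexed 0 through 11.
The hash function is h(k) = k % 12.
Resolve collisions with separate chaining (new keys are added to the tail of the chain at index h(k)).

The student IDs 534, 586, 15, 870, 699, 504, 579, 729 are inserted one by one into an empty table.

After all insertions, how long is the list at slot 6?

2

534 -> bucket 6
586 -> bucket 10
15 -> bucket 3
870 -> bucket 6 (collision)
699 -> bucket 3 (collision)
504 -> bucket 0
579 -> bucket 3 (collision)
729 -> bucket 9
Final buckets:
0: 504
1: -
2: -
3: 15 -> 699 -> 579
4: -
5: -
6: 534 -> 870
7: -
8: -
9: 729
10: 586
11: -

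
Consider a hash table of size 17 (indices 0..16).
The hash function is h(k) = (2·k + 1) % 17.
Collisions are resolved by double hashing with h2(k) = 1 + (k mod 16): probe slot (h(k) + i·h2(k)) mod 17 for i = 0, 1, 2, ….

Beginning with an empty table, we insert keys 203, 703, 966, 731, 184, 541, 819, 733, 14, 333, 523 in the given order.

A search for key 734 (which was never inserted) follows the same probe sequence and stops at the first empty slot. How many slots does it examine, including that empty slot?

203 hashes to 16; slot 16 is free => place at 16.
703 hashes to 13; slot 13 is free => place at 13.
966 hashes to 12; slot 12 is free => place at 12.
731 hashes to 1; slot 1 is free => place at 1.
184 hashes to 12, h2=9; 12 taken => place at 4.
541 hashes to 12, h2=14; 12 taken => place at 9.
819 hashes to 7; slot 7 is free => place at 7.
733 hashes to 5; slot 5 is free => place at 5.
14 hashes to 12, h2=15; 12 taken => place at 10.
333 hashes to 4, h2=14; 4,1 taken => place at 15.
523 hashes to 10, h2=12; 10,5 taken => place at 0.
Table: [523, 731, _, _, 184, 733, _, 819, _, 541, 14, _, 966, 703, _, 333, 203]
Lookup 734: h=7, h2=15, probe 7,5,3 → slot 3 empty, not found.

3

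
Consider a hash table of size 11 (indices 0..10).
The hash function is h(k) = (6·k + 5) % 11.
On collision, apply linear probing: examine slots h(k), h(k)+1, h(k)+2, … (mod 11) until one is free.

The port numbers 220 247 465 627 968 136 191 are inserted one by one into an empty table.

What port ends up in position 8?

136

220: h=5 → slot 5
247: h=2 → slot 2
465: h=1 → slot 1
627: h=5, probe 5,6 → slot 6
968: h=5, probe 5,6,7 → slot 7
136: h=7, probe 7,8 → slot 8
191: h=7, probe 7,8,9 → slot 9
Table: [., 465, 247, ., ., 220, 627, 968, 136, 191, .]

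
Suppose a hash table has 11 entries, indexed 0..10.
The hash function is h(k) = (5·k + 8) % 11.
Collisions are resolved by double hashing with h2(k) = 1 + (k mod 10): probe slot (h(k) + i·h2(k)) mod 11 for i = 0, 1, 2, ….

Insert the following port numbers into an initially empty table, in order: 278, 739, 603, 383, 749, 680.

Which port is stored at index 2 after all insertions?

278: h=1 → slot 1
739: h=7 → slot 7
603: h=9 → slot 9
383: h=9, h2=4, probe 9,2 → slot 2
749: h=2, h2=10, probe 2,1,0 → slot 0
680: h=9, h2=1, probe 9,10 → slot 10
Table: [749, 278, 383, —, —, —, —, 739, —, 603, 680]

383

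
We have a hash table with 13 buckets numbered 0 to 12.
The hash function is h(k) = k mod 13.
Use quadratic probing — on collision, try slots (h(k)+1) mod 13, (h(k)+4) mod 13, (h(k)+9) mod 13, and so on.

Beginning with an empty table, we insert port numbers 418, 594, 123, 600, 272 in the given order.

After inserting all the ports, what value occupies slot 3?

600

418: h=2 → slot 2
594: h=9 → slot 9
123: h=6 → slot 6
600: h=2, probe 2,3 → slot 3
272: h=12 → slot 12
Table: [., ., 418, 600, ., ., 123, ., ., 594, ., ., 272]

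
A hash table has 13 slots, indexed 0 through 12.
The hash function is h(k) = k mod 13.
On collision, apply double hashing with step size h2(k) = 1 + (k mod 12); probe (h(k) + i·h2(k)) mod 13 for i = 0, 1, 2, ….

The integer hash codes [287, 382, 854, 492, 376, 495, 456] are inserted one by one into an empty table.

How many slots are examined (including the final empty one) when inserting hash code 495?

4

287 hashes to 1; slot 1 is free → place at 1.
382 hashes to 5; slot 5 is free → place at 5.
854 hashes to 9; slot 9 is free → place at 9.
492 hashes to 11; slot 11 is free → place at 11.
376 hashes to 12; slot 12 is free → place at 12.
495 hashes to 1, h2=4; 1,5,9 taken → place at 0.
456 hashes to 1, h2=1; 1 taken → place at 2.
Table: [495, 287, 456, ∅, ∅, 382, ∅, ∅, ∅, 854, ∅, 492, 376]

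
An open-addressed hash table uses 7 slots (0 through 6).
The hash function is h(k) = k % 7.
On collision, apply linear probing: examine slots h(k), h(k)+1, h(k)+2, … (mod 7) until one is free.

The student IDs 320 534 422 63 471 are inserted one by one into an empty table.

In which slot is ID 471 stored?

320: h=5 → slot 5
534: h=2 → slot 2
422: h=2, probe 2,3 → slot 3
63: h=0 → slot 0
471: h=2, probe 2,3,4 → slot 4
Table: [63, -, 534, 422, 471, 320, -]

4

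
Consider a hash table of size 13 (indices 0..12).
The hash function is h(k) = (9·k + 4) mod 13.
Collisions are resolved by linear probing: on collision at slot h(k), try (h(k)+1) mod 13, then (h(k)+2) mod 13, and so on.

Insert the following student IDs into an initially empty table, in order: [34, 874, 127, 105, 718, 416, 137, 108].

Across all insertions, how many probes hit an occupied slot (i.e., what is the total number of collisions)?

1

34 hashes to 11; slot 11 is free -> place at 11.
874 hashes to 5; slot 5 is free -> place at 5.
127 hashes to 3; slot 3 is free -> place at 3.
105 hashes to 0; slot 0 is free -> place at 0.
718 hashes to 5; 5 taken -> place at 6.
416 hashes to 4; slot 4 is free -> place at 4.
137 hashes to 2; slot 2 is free -> place at 2.
108 hashes to 1; slot 1 is free -> place at 1.
Table: [105, 108, 137, 127, 416, 874, 718, ∅, ∅, ∅, ∅, 34, ∅]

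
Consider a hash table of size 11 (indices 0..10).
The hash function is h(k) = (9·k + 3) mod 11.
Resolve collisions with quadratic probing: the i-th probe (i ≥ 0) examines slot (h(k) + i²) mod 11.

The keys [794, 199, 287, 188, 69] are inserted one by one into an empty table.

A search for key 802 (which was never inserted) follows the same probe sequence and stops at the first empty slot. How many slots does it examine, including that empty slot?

794 hashes to 10; slot 10 is free → place at 10.
199 hashes to 1; slot 1 is free → place at 1.
287 hashes to 1; 1 taken → place at 2.
188 hashes to 1; 1,2 taken → place at 5.
69 hashes to 8; slot 8 is free → place at 8.
Table: [-, 199, 287, -, -, 188, -, -, 69, -, 794]
Lookup 802: h=5, probe 5,6 → slot 6 empty, not found.

2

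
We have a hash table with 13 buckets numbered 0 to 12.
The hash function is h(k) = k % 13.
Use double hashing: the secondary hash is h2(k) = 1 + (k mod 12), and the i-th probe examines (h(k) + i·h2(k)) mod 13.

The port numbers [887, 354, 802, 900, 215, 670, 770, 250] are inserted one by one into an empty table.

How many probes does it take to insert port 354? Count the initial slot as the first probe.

2

887 hashes to 3; slot 3 is free → place at 3.
354 hashes to 3, h2=7; 3 taken → place at 10.
802 hashes to 9; slot 9 is free → place at 9.
900 hashes to 3, h2=1; 3 taken → place at 4.
215 hashes to 7; slot 7 is free → place at 7.
670 hashes to 7, h2=11; 7 taken → place at 5.
770 hashes to 3, h2=3; 3 taken → place at 6.
250 hashes to 3, h2=11; 3 taken → place at 1.
Table: [-, 250, -, 887, 900, 670, 770, 215, -, 802, 354, -, -]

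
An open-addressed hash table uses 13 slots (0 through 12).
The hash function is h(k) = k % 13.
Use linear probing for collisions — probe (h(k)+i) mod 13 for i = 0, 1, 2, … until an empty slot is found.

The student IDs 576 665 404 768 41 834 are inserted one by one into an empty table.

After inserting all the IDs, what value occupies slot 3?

768

576: h=4 → slot 4
665: h=2 → slot 2
404: h=1 → slot 1
768: h=1, probe 1,2,3 → slot 3
41: h=2, probe 2,3,4,5 → slot 5
834: h=2, probe 2,3,4,5,6 → slot 6
Table: [., 404, 665, 768, 576, 41, 834, ., ., ., ., ., .]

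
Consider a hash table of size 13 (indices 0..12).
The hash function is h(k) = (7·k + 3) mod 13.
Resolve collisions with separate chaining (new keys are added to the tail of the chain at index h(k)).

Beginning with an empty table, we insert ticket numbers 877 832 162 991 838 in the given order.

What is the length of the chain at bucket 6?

Insert 877: h=6, bucket 6 empty → new chain.
Insert 832: h=3, bucket 3 empty → new chain.
Insert 162: h=6, bucket 6 nonempty → append to chain.
Insert 991: h=11, bucket 11 empty → new chain.
Insert 838: h=6, bucket 6 nonempty → append to chain.
Final buckets:
0: .
1: .
2: .
3: 832
4: .
5: .
6: 877 -> 162 -> 838
7: .
8: .
9: .
10: .
11: 991
12: .

3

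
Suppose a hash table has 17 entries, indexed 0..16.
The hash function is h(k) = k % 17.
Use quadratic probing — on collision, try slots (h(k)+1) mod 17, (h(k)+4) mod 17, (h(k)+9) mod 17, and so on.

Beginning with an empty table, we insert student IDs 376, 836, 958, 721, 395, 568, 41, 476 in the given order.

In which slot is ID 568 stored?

8

Insert 376: h=2, slot 2 empty => index 2.
Insert 836: h=3, slot 3 empty => index 3.
Insert 958: h=6, slot 6 empty => index 6.
Insert 721: h=7, slot 7 empty => index 7.
Insert 395: h=4, slot 4 empty => index 4.
Insert 568: h=7, slot 7 occupied => index 8.
Insert 41: h=7, slots 7,8 occupied => index 11.
Insert 476: h=0, slot 0 empty => index 0.
Table: [476, _, 376, 836, 395, _, 958, 721, 568, _, _, 41, _, _, _, _, _]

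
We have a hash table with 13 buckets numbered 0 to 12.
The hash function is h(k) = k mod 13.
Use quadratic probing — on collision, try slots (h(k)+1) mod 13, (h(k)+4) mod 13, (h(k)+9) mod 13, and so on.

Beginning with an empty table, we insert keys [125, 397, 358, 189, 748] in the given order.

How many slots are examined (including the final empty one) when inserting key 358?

125 hashes to 8; slot 8 is free => place at 8.
397 hashes to 7; slot 7 is free => place at 7.
358 hashes to 7; 7,8 taken => place at 11.
189 hashes to 7; 7,8,11 taken => place at 3.
748 hashes to 7; 7,8,11,3 taken => place at 10.
Table: [—, —, —, 189, —, —, —, 397, 125, —, 748, 358, —]

3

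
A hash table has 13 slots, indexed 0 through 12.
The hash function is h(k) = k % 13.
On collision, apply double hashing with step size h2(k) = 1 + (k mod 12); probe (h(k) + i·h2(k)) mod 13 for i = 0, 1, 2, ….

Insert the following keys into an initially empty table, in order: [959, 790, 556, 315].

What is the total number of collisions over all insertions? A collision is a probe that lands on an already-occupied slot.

2

959 hashes to 10; slot 10 is free → place at 10.
790 hashes to 10, h2=11; 10 taken → place at 8.
556 hashes to 10, h2=5; 10 taken → place at 2.
315 hashes to 3; slot 3 is free → place at 3.
Table: [-, -, 556, 315, -, -, -, -, 790, -, 959, -, -]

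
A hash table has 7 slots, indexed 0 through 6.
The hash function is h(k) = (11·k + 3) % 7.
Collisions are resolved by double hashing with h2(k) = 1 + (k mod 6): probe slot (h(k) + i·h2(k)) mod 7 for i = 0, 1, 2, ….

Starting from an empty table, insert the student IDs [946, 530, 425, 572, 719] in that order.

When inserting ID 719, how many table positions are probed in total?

4

946 hashes to 0; slot 0 is free → place at 0.
530 hashes to 2; slot 2 is free → place at 2.
425 hashes to 2, h2=6; 2 taken → place at 1.
572 hashes to 2, h2=3; 2 taken → place at 5.
719 hashes to 2, h2=6; 2,1,0 taken → place at 6.
Table: [946, 425, 530, ∅, ∅, 572, 719]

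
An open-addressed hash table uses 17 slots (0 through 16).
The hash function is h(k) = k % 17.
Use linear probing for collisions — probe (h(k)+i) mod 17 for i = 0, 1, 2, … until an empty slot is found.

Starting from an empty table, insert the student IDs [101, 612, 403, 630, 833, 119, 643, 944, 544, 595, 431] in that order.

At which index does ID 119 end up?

3

101: h=16 => slot 16
612: h=0 => slot 0
403: h=12 => slot 12
630: h=1 => slot 1
833: h=0, probe 0,1,2 => slot 2
119: h=0, probe 0,1,2,3 => slot 3
643: h=14 => slot 14
944: h=9 => slot 9
544: h=0, probe 0,1,2,3,4 => slot 4
595: h=0, probe 0,1,2,3,4,5 => slot 5
431: h=6 => slot 6
Table: [612, 630, 833, 119, 544, 595, 431, -, -, 944, -, -, 403, -, 643, -, 101]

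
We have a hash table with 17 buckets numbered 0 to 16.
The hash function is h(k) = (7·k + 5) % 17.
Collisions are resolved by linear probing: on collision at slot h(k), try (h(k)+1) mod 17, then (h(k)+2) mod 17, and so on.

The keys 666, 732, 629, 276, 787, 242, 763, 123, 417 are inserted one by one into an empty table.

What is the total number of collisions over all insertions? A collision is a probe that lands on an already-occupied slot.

5

Insert 666: h=9, slot 9 empty -> index 9.
Insert 732: h=12, slot 12 empty -> index 12.
Insert 629: h=5, slot 5 empty -> index 5.
Insert 276: h=16, slot 16 empty -> index 16.
Insert 787: h=6, slot 6 empty -> index 6.
Insert 242: h=16, slot 16 occupied -> index 0.
Insert 763: h=8, slot 8 empty -> index 8.
Insert 123: h=16, slots 16,0 occupied -> index 1.
Insert 417: h=0, slots 0,1 occupied -> index 2.
Table: [242, 123, 417, ., ., 629, 787, ., 763, 666, ., ., 732, ., ., ., 276]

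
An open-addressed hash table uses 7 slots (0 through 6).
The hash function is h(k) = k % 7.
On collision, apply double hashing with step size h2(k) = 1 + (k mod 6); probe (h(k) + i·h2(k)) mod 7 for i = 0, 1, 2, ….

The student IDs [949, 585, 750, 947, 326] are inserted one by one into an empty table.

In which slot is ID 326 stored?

3

Insert 949: h=4, slot 4 empty → index 4.
Insert 585: h=4, h2=4, slot 4 occupied → index 1.
Insert 750: h=1, h2=1, slot 1 occupied → index 2.
Insert 947: h=2, h2=6, slots 2,1 occupied → index 0.
Insert 326: h=4, h2=3, slots 4,0 occupied → index 3.
Table: [947, 585, 750, 326, 949, ∅, ∅]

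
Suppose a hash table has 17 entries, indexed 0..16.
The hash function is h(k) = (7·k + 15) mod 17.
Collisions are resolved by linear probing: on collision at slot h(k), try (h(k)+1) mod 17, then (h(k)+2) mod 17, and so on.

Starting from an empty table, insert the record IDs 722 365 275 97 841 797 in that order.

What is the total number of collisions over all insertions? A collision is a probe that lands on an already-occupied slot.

3

722: h=3 => slot 3
365: h=3, probe 3,4 => slot 4
275: h=2 => slot 2
97: h=14 => slot 14
841: h=3, probe 3,4,5 => slot 5
797: h=1 => slot 1
Table: [_, 797, 275, 722, 365, 841, _, _, _, _, _, _, _, _, 97, _, _]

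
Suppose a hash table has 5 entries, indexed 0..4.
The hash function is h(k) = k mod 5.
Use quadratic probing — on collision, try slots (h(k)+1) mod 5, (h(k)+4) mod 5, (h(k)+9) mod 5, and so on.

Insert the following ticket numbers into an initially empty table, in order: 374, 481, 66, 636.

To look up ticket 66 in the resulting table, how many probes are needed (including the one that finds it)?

374: h=4 => slot 4
481: h=1 => slot 1
66: h=1, probe 1,2 => slot 2
636: h=1, probe 1,2,0 => slot 0
Table: [636, 481, 66, —, 374]
Lookup 66: h=1, probe 1,2 → found at 2.

2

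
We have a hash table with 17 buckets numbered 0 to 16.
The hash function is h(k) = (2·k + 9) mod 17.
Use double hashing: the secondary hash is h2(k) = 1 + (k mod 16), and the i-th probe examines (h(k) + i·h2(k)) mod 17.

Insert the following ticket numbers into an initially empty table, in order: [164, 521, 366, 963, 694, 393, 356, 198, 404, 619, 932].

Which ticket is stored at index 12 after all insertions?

356

164 hashes to 14; slot 14 is free -> place at 14.
521 hashes to 14, h2=10; 14 taken -> place at 7.
366 hashes to 10; slot 10 is free -> place at 10.
963 hashes to 14, h2=4; 14 taken -> place at 1.
694 hashes to 3; slot 3 is free -> place at 3.
393 hashes to 13; slot 13 is free -> place at 13.
356 hashes to 7, h2=5; 7 taken -> place at 12.
198 hashes to 14, h2=7; 14 taken -> place at 4.
404 hashes to 1, h2=5; 1 taken -> place at 6.
619 hashes to 6, h2=12; 6,1,13 taken -> place at 8.
932 hashes to 3, h2=5; 3,8,13,1,6 taken -> place at 11.
Table: [∅, 963, ∅, 694, 198, ∅, 404, 521, 619, ∅, 366, 932, 356, 393, 164, ∅, ∅]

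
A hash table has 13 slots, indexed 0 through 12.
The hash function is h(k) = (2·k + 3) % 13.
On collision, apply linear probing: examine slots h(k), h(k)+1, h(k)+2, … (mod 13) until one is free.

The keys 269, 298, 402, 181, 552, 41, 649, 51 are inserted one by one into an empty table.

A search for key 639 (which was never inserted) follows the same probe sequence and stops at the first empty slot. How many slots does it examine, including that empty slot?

3

269 hashes to 8; slot 8 is free → place at 8.
298 hashes to 1; slot 1 is free → place at 1.
402 hashes to 1; 1 taken → place at 2.
181 hashes to 1; 1,2 taken → place at 3.
552 hashes to 2; 2,3 taken → place at 4.
41 hashes to 7; slot 7 is free → place at 7.
649 hashes to 1; 1,2,3,4 taken → place at 5.
51 hashes to 1; 1,2,3,4,5 taken → place at 6.
Table: [., 298, 402, 181, 552, 649, 51, 41, 269, ., ., ., .]
Lookup 639: h=7, probe 7,8,9 → slot 9 empty, not found.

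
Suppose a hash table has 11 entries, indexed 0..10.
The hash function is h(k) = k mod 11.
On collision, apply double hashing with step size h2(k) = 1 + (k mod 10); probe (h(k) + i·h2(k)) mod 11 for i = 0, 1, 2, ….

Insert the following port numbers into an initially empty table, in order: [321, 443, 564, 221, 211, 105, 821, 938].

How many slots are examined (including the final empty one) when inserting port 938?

321 hashes to 2; slot 2 is free → place at 2.
443 hashes to 3; slot 3 is free → place at 3.
564 hashes to 3, h2=5; 3 taken → place at 8.
221 hashes to 1; slot 1 is free → place at 1.
211 hashes to 2, h2=2; 2 taken → place at 4.
105 hashes to 6; slot 6 is free → place at 6.
821 hashes to 7; slot 7 is free → place at 7.
938 hashes to 3, h2=9; 3,1 taken → place at 10.
Table: [-, 221, 321, 443, 211, -, 105, 821, 564, -, 938]

3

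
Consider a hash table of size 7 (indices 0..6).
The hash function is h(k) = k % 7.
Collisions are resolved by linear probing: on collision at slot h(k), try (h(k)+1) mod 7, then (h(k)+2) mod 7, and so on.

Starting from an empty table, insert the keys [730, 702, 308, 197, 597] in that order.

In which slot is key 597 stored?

730: h=2 -> slot 2
702: h=2, probe 2,3 -> slot 3
308: h=0 -> slot 0
197: h=1 -> slot 1
597: h=2, probe 2,3,4 -> slot 4
Table: [308, 197, 730, 702, 597, ∅, ∅]

4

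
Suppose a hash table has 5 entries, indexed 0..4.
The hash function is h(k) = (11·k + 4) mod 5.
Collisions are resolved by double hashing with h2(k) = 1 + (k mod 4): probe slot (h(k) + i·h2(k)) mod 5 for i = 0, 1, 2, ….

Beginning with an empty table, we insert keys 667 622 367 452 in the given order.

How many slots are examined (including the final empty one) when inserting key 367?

2

667: h=1 -> slot 1
622: h=1, h2=3, probe 1,4 -> slot 4
367: h=1, h2=4, probe 1,0 -> slot 0
452: h=1, h2=1, probe 1,2 -> slot 2
Table: [367, 667, 452, _, 622]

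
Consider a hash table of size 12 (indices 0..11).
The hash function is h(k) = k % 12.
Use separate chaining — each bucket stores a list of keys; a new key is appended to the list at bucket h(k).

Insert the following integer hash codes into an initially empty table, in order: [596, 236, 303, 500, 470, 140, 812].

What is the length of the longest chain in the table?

5

Insert 596: h=8, bucket 8 empty → new chain.
Insert 236: h=8, bucket 8 nonempty → append to chain.
Insert 303: h=3, bucket 3 empty → new chain.
Insert 500: h=8, bucket 8 nonempty → append to chain.
Insert 470: h=2, bucket 2 empty → new chain.
Insert 140: h=8, bucket 8 nonempty → append to chain.
Insert 812: h=8, bucket 8 nonempty → append to chain.
Final buckets:
0: ∅
1: ∅
2: 470
3: 303
4: ∅
5: ∅
6: ∅
7: ∅
8: 596 -> 236 -> 500 -> 140 -> 812
9: ∅
10: ∅
11: ∅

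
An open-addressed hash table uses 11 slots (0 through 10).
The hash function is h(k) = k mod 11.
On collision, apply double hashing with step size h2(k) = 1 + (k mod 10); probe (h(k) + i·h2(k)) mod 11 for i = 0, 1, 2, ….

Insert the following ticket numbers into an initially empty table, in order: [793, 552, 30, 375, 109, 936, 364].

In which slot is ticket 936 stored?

Insert 793: h=1, slot 1 empty -> index 1.
Insert 552: h=2, slot 2 empty -> index 2.
Insert 30: h=8, slot 8 empty -> index 8.
Insert 375: h=1, h2=6, slot 1 occupied -> index 7.
Insert 109: h=10, slot 10 empty -> index 10.
Insert 936: h=1, h2=7, slots 1,8 occupied -> index 4.
Insert 364: h=1, h2=5, slot 1 occupied -> index 6.
Table: [∅, 793, 552, ∅, 936, ∅, 364, 375, 30, ∅, 109]

4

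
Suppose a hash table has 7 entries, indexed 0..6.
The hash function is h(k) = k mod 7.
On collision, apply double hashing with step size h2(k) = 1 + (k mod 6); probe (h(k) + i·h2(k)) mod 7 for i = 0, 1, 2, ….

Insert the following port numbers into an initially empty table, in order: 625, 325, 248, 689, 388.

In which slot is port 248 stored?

625 hashes to 2; slot 2 is free => place at 2.
325 hashes to 3; slot 3 is free => place at 3.
248 hashes to 3, h2=3; 3 taken => place at 6.
689 hashes to 3, h2=6; 3,2 taken => place at 1.
388 hashes to 3, h2=5; 3,1,6 taken => place at 4.
Table: [-, 689, 625, 325, 388, -, 248]

6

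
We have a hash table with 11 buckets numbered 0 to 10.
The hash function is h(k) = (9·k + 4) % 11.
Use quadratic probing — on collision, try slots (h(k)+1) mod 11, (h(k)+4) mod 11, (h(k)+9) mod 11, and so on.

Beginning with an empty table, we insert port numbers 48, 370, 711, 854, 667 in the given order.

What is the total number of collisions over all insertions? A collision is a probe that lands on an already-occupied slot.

6

48: h=7 => slot 7
370: h=1 => slot 1
711: h=1, probe 1,2 => slot 2
854: h=1, probe 1,2,5 => slot 5
667: h=1, probe 1,2,5,10 => slot 10
Table: [_, 370, 711, _, _, 854, _, 48, _, _, 667]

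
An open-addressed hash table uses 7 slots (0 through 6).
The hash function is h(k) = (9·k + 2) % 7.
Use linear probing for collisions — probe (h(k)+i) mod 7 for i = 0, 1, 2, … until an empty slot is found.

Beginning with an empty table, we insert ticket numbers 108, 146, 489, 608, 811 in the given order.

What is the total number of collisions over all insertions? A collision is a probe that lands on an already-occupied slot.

108: h=1 => slot 1
146: h=0 => slot 0
489: h=0, probe 0,1,2 => slot 2
608: h=0, probe 0,1,2,3 => slot 3
811: h=0, probe 0,1,2,3,4 => slot 4
Table: [146, 108, 489, 608, 811, —, —]

9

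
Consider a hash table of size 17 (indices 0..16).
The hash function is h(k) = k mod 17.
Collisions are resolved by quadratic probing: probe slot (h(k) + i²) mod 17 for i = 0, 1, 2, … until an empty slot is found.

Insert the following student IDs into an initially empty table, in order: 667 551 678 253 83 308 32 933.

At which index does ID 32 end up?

14

667: h=4 -> slot 4
551: h=7 -> slot 7
678: h=15 -> slot 15
253: h=15, probe 15,16 -> slot 16
83: h=15, probe 15,16,2 -> slot 2
308: h=2, probe 2,3 -> slot 3
32: h=15, probe 15,16,2,7,14 -> slot 14
933: h=15, probe 15,16,2,7,14,6 -> slot 6
Table: [_, _, 83, 308, 667, _, 933, 551, _, _, _, _, _, _, 32, 678, 253]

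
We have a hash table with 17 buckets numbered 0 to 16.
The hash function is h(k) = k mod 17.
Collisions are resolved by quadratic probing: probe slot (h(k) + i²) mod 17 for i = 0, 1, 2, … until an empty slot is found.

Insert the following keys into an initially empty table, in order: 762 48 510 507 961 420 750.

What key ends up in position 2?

762 hashes to 14; slot 14 is free -> place at 14.
48 hashes to 14; 14 taken -> place at 15.
510 hashes to 0; slot 0 is free -> place at 0.
507 hashes to 14; 14,15 taken -> place at 1.
961 hashes to 9; slot 9 is free -> place at 9.
420 hashes to 12; slot 12 is free -> place at 12.
750 hashes to 2; slot 2 is free -> place at 2.
Table: [510, 507, 750, -, -, -, -, -, -, 961, -, -, 420, -, 762, 48, -]

750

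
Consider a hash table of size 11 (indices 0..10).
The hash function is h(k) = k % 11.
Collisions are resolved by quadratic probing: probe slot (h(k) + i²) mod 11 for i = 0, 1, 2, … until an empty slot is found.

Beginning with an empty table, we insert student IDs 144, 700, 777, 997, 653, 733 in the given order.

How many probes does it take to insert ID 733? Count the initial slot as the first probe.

4

Insert 144: h=1, slot 1 empty → index 1.
Insert 700: h=7, slot 7 empty → index 7.
Insert 777: h=7, slot 7 occupied → index 8.
Insert 997: h=7, slots 7,8 occupied → index 0.
Insert 653: h=4, slot 4 empty → index 4.
Insert 733: h=7, slots 7,8,0 occupied → index 5.
Table: [997, 144, ., ., 653, 733, ., 700, 777, ., .]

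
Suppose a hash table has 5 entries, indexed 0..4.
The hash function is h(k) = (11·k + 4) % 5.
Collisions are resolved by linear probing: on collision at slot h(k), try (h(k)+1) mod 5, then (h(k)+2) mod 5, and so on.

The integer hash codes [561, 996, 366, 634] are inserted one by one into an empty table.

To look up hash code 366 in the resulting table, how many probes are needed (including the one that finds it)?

Insert 561: h=0, slot 0 empty => index 0.
Insert 996: h=0, slot 0 occupied => index 1.
Insert 366: h=0, slots 0,1 occupied => index 2.
Insert 634: h=3, slot 3 empty => index 3.
Table: [561, 996, 366, 634, -]
Lookup 366: h=0, probe 0,1,2 → found at 2.

3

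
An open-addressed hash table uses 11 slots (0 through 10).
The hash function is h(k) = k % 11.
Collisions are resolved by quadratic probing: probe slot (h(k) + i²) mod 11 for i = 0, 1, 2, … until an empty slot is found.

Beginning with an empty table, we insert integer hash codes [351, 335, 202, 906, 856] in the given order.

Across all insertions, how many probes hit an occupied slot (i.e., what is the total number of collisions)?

351: h=10 -> slot 10
335: h=5 -> slot 5
202: h=4 -> slot 4
906: h=4, probe 4,5,8 -> slot 8
856: h=9 -> slot 9
Table: [., ., ., ., 202, 335, ., ., 906, 856, 351]

2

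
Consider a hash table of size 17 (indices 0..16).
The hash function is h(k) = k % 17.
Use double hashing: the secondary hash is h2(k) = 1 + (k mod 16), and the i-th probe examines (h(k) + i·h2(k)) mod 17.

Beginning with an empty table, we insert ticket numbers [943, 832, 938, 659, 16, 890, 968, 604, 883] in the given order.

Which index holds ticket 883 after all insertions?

7

943 hashes to 8; slot 8 is free -> place at 8.
832 hashes to 16; slot 16 is free -> place at 16.
938 hashes to 3; slot 3 is free -> place at 3.
659 hashes to 13; slot 13 is free -> place at 13.
16 hashes to 16, h2=1; 16 taken -> place at 0.
890 hashes to 6; slot 6 is free -> place at 6.
968 hashes to 16, h2=9; 16,8,0 taken -> place at 9.
604 hashes to 9, h2=13; 9 taken -> place at 5.
883 hashes to 16, h2=4; 16,3 taken -> place at 7.
Table: [16, -, -, 938, -, 604, 890, 883, 943, 968, -, -, -, 659, -, -, 832]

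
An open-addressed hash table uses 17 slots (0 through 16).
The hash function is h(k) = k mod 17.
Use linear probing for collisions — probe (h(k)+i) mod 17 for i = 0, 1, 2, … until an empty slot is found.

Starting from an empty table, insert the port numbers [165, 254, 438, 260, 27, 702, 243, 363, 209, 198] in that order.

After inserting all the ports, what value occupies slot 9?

165: h=12 => slot 12
254: h=16 => slot 16
438: h=13 => slot 13
260: h=5 => slot 5
27: h=10 => slot 10
702: h=5, probe 5,6 => slot 6
243: h=5, probe 5,6,7 => slot 7
363: h=6, probe 6,7,8 => slot 8
209: h=5, probe 5,6,7,8,9 => slot 9
198: h=11 => slot 11
Table: [—, —, —, —, —, 260, 702, 243, 363, 209, 27, 198, 165, 438, —, —, 254]

209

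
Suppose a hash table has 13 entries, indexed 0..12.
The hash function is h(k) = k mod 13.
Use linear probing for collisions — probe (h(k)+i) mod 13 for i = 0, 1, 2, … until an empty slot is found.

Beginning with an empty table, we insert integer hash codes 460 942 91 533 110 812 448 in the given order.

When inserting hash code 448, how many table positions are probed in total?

460: h=5 → slot 5
942: h=6 → slot 6
91: h=0 → slot 0
533: h=0, probe 0,1 → slot 1
110: h=6, probe 6,7 → slot 7
812: h=6, probe 6,7,8 → slot 8
448: h=6, probe 6,7,8,9 → slot 9
Table: [91, 533, _, _, _, 460, 942, 110, 812, 448, _, _, _]

4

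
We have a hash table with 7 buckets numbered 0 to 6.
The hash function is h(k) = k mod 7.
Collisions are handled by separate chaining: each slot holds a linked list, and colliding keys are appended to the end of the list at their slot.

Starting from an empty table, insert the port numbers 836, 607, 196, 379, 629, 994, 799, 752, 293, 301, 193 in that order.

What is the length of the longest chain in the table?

3

836 → bucket 3
607 → bucket 5
196 → bucket 0
379 → bucket 1
629 → bucket 6
994 → bucket 0 (collision)
799 → bucket 1 (collision)
752 → bucket 3 (collision)
293 → bucket 6 (collision)
301 → bucket 0 (collision)
193 → bucket 4
Final buckets:
0: 196 -> 994 -> 301
1: 379 -> 799
2: .
3: 836 -> 752
4: 193
5: 607
6: 629 -> 293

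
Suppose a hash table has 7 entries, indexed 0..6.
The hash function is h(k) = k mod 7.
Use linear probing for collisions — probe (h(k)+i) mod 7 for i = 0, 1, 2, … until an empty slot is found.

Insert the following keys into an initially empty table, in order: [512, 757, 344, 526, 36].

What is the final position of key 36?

512 hashes to 1; slot 1 is free => place at 1.
757 hashes to 1; 1 taken => place at 2.
344 hashes to 1; 1,2 taken => place at 3.
526 hashes to 1; 1,2,3 taken => place at 4.
36 hashes to 1; 1,2,3,4 taken => place at 5.
Table: [-, 512, 757, 344, 526, 36, -]

5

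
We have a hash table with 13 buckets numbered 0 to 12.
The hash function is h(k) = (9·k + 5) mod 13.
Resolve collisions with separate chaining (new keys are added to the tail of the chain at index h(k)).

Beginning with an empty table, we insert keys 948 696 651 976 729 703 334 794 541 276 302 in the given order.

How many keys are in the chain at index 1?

948 → bucket 9
696 → bucket 3
651 → bucket 1
976 → bucket 1 (collision)
729 → bucket 1 (collision)
703 → bucket 1 (collision)
334 → bucket 8
794 → bucket 1 (collision)
541 → bucket 12
276 → bucket 6
302 → bucket 6 (collision)
Final buckets:
0: —
1: 651 -> 976 -> 729 -> 703 -> 794
2: —
3: 696
4: —
5: —
6: 276 -> 302
7: —
8: 334
9: 948
10: —
11: —
12: 541

5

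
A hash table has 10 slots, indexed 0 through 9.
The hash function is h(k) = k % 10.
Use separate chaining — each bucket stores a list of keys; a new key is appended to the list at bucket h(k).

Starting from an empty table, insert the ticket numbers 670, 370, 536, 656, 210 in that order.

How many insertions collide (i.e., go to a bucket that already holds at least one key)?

670 → bucket 0
370 → bucket 0 (collision)
536 → bucket 6
656 → bucket 6 (collision)
210 → bucket 0 (collision)
Final buckets:
0: 670 -> 370 -> 210
1: —
2: —
3: —
4: —
5: —
6: 536 -> 656
7: —
8: —
9: —

3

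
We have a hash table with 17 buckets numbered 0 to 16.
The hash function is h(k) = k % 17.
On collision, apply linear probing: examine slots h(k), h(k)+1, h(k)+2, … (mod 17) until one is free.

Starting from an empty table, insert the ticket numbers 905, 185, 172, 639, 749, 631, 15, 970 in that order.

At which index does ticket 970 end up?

5

905: h=4 → slot 4
185: h=15 → slot 15
172: h=2 → slot 2
639: h=10 → slot 10
749: h=1 → slot 1
631: h=2, probe 2,3 → slot 3
15: h=15, probe 15,16 → slot 16
970: h=1, probe 1,2,3,4,5 → slot 5
Table: [∅, 749, 172, 631, 905, 970, ∅, ∅, ∅, ∅, 639, ∅, ∅, ∅, ∅, 185, 15]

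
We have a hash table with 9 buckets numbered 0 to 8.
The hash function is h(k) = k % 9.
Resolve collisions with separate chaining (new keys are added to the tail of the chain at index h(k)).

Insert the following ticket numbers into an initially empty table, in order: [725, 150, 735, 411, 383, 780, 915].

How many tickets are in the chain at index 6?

725 → bucket 5
150 → bucket 6
735 → bucket 6 (collision)
411 → bucket 6 (collision)
383 → bucket 5 (collision)
780 → bucket 6 (collision)
915 → bucket 6 (collision)
Final buckets:
0: _
1: _
2: _
3: _
4: _
5: 725 -> 383
6: 150 -> 735 -> 411 -> 780 -> 915
7: _
8: _

5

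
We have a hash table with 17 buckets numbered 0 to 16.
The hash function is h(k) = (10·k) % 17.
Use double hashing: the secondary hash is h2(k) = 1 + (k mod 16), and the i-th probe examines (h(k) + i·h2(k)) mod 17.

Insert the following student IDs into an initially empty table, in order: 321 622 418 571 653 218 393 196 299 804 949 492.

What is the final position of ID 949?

11

321 hashes to 14; slot 14 is free -> place at 14.
622 hashes to 15; slot 15 is free -> place at 15.
418 hashes to 15, h2=3; 15 taken -> place at 1.
571 hashes to 15, h2=12; 15 taken -> place at 10.
653 hashes to 2; slot 2 is free -> place at 2.
218 hashes to 4; slot 4 is free -> place at 4.
393 hashes to 3; slot 3 is free -> place at 3.
196 hashes to 5; slot 5 is free -> place at 5.
299 hashes to 15, h2=12; 15,10,5 taken -> place at 0.
804 hashes to 16; slot 16 is free -> place at 16.
949 hashes to 4, h2=6; 4,10,16,5 taken -> place at 11.
492 hashes to 7; slot 7 is free -> place at 7.
Table: [299, 418, 653, 393, 218, 196, ∅, 492, ∅, ∅, 571, 949, ∅, ∅, 321, 622, 804]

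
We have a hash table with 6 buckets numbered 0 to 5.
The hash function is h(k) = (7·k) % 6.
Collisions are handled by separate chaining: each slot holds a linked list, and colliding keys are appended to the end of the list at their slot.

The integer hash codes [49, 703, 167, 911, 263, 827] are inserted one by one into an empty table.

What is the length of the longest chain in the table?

49 -> bucket 1
703 -> bucket 1 (collision)
167 -> bucket 5
911 -> bucket 5 (collision)
263 -> bucket 5 (collision)
827 -> bucket 5 (collision)
Final buckets:
0: -
1: 49 -> 703
2: -
3: -
4: -
5: 167 -> 911 -> 263 -> 827

4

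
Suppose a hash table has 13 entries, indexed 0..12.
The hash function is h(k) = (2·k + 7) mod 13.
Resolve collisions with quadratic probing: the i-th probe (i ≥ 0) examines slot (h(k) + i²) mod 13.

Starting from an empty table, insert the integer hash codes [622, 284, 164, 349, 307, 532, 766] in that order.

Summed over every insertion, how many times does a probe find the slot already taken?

622 hashes to 3; slot 3 is free → place at 3.
284 hashes to 3; 3 taken → place at 4.
164 hashes to 10; slot 10 is free → place at 10.
349 hashes to 3; 3,4 taken → place at 7.
307 hashes to 10; 10 taken → place at 11.
532 hashes to 5; slot 5 is free → place at 5.
766 hashes to 5; 5 taken → place at 6.
Table: [., ., ., 622, 284, 532, 766, 349, ., ., 164, 307, .]

5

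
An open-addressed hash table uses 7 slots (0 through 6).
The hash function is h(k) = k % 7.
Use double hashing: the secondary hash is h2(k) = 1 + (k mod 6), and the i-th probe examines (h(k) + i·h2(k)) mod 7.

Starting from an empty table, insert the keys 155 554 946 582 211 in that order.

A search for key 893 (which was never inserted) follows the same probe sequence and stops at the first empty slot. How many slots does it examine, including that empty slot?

5

155 hashes to 1; slot 1 is free -> place at 1.
554 hashes to 1, h2=3; 1 taken -> place at 4.
946 hashes to 1, h2=5; 1 taken -> place at 6.
582 hashes to 1, h2=1; 1 taken -> place at 2.
211 hashes to 1, h2=2; 1 taken -> place at 3.
Table: [∅, 155, 582, 211, 554, ∅, 946]
Lookup 893: h=4, h2=6, probe 4,3,2,1,0 → slot 0 empty, not found.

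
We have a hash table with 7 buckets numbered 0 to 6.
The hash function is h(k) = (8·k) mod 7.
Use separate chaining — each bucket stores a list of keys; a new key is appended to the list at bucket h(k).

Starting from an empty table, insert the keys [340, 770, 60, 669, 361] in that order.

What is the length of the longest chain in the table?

Insert 340: h=4, bucket 4 empty → new chain.
Insert 770: h=0, bucket 0 empty → new chain.
Insert 60: h=4, bucket 4 nonempty → append to chain.
Insert 669: h=4, bucket 4 nonempty → append to chain.
Insert 361: h=4, bucket 4 nonempty → append to chain.
Final buckets:
0: 770
1: ∅
2: ∅
3: ∅
4: 340 -> 60 -> 669 -> 361
5: ∅
6: ∅

4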